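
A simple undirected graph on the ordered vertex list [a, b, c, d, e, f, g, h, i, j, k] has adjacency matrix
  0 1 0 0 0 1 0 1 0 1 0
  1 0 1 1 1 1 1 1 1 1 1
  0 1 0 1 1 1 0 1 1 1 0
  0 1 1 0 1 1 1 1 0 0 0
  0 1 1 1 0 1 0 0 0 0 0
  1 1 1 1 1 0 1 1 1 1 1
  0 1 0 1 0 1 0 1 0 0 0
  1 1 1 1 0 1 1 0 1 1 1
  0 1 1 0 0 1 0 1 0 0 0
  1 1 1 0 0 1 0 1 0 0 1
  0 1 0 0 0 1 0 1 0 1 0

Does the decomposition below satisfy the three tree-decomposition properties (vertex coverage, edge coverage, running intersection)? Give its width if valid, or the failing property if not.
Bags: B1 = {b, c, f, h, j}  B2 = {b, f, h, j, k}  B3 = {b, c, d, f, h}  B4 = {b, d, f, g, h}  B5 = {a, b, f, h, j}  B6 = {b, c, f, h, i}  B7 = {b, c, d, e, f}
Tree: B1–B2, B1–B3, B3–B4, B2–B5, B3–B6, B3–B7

Yes; width 4.

Vertex coverage: the bags together contain {a, b, c, d, e, f, g, h, i, j, k}, the full vertex set. Edge coverage: each edge of G has both endpoints in at least one bag. Running intersection: for every vertex, the bags containing it form a connected subtree. All three properties hold, so this is a valid tree decomposition of width max|bag| − 1 = 4, and hence tw(G) ≤ 4.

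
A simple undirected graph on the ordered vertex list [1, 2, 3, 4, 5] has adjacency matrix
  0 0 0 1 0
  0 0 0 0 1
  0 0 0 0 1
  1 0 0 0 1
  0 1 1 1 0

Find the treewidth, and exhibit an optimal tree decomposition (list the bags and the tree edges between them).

Treewidth 1.
One optimal decomposition is:
Bags: B1 = {3, 5}  B2 = {2, 5}  B3 = {4, 5}  B4 = {1, 4}
Tree: B1–B2, B2–B3, B3–B4

Every bag has size at most 2, so the width is 2 − 1 = 1 and tw(G) ≤ 1. Since G has at least one edge (e.g. 3–5), it is not an edgeless graph, so tw(G) ≥ 1. Combining the bounds, tw(G) = 1.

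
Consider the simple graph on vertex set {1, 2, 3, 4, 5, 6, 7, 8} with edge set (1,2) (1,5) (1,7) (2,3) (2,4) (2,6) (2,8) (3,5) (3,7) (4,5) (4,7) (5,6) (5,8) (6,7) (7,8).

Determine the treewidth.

A width-3 tree decomposition is:
Bags: B1 = {2, 3, 5, 7}  B2 = {1, 2, 5, 7}  B3 = {2, 5, 6, 7}  B4 = {2, 4, 5, 7}  B5 = {2, 5, 7, 8}
Tree: B1–B2, B2–B3, B3–B4, B4–B5
Every bag has size at most 4, so the width is 4 − 1 = 3 and tw(G) ≤ 3. For the lower bound: the 4 vertex sets {3,7}, {1,2}, {5}, {6} are disjoint, each induces a connected subgraph, and every pair is joined by at least one edge of G. Contracting each set to a single vertex therefore yields K_{4} as a minor, and since treewidth is minor-monotone, tw(G) ≥ tw(K_{4}) = 3. The upper and lower bounds meet at 3, so that is the treewidth.

3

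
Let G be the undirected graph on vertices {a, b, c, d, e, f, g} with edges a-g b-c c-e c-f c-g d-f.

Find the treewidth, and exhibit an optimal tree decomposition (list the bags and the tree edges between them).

The largest bag has 2 vertices, giving width 1; this decomposition certifies tw(G) ≤ 1. Any graph with an edge has treewidth ≥ 1, and G has the edge c–b. Combining the bounds, tw(G) = 1.

Treewidth 1.
One optimal decomposition is:
Bags: B1 = {b, c}  B2 = {c, g}  B3 = {c, e}  B4 = {c, f}  B5 = {a, g}  B6 = {d, f}
Tree: B1–B2, B2–B3, B2–B4, B2–B5, B4–B6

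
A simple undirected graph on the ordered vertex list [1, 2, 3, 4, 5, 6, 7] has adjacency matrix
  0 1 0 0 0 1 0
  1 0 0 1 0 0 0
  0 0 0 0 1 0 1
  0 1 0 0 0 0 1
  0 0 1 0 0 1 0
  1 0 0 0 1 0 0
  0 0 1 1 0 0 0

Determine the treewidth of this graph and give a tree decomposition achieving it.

Each bag holds 3 vertices, so the decomposition has width 2, which upper-bounds the treewidth. For the lower bound, G contains the cycle 6–1–2–4–7–3–5–6, so G is not a forest; only forests have treewidth ≤ 1, hence tw(G) ≥ 2. Combining the bounds, tw(G) = 2.

Treewidth 2.
One such decomposition:
Bags: B1 = {1, 2, 6}  B2 = {2, 4, 6}  B3 = {4, 6, 7}  B4 = {3, 6, 7}  B5 = {3, 5, 6}
Tree: B1–B2, B2–B3, B3–B4, B4–B5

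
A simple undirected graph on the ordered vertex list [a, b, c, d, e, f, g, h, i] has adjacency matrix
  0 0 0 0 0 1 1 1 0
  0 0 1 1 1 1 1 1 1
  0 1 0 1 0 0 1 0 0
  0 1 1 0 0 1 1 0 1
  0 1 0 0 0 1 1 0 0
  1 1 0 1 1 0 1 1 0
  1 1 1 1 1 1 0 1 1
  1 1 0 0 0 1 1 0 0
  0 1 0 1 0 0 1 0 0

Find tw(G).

A width-3 tree decomposition is:
Bags: B1 = {b, e, f, g}  B2 = {b, d, f, g}  B3 = {b, d, g, i}  B4 = {b, f, g, h}  B5 = {a, f, g, h}  B6 = {b, c, d, g}
Tree: B1–B2, B2–B3, B2–B4, B4–B5, B3–B6
Each bag holds 4 vertices, so the decomposition has width 3, which upper-bounds the treewidth. For the lower bound, the 4 vertices {a, f, g, h} are pairwise adjacent, and any tree decomposition puts a clique entirely inside one bag — forcing width ≥ 3. Hence tw(G) = 3 exactly.

3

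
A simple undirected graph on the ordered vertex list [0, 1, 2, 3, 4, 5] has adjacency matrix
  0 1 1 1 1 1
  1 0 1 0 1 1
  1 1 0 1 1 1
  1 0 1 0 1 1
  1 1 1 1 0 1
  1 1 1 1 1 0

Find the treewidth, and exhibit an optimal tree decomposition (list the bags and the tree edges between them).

Each bag holds 5 vertices, so the decomposition has width 4, which upper-bounds the treewidth. Conversely, {0, 1, 2, 4, 5} is a clique of size 5, and the vertices of any clique must share a bag in every tree decomposition; so some bag has ≥ 5 vertices and tw(G) ≥ 4. The upper and lower bounds meet at 4, so that is the treewidth.

Treewidth 4.
One optimal decomposition is:
Bags: B1 = {0, 1, 2, 4, 5}  B2 = {0, 2, 3, 4, 5}
Tree: B1–B2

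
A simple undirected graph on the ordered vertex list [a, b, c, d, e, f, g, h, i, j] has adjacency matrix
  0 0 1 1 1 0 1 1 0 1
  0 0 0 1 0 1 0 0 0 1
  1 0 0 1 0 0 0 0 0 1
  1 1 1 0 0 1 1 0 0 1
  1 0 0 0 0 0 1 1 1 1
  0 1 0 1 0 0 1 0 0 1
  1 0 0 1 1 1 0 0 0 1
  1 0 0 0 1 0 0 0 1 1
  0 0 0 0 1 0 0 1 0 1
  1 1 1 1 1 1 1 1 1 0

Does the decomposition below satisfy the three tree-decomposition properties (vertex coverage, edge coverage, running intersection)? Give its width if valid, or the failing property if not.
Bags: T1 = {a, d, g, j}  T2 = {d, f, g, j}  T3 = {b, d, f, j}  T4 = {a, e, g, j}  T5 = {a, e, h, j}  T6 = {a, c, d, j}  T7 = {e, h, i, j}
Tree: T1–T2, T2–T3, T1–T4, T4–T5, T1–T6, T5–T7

Vertex coverage: the bags together contain {a, b, c, d, e, f, g, h, i, j}, the full vertex set. Edge coverage: each edge of G has both endpoints in at least one bag. Running intersection: for every vertex, the bags containing it form a connected subtree. All three properties hold, so this is a valid tree decomposition of width max|bag| − 1 = 3, and hence tw(G) ≤ 3.

Yes; width 3.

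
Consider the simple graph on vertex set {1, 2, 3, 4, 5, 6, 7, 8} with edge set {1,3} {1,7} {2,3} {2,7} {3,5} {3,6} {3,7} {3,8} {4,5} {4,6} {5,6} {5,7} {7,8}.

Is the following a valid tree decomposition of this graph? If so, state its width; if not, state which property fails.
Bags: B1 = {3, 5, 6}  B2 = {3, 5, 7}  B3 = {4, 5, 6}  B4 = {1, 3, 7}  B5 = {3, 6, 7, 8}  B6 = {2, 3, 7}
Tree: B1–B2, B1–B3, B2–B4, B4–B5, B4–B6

No — bags containing vertex 6 are not connected in the tree.

A tree decomposition must satisfy three properties: every vertex lies in some bag; for every edge, both endpoints lie together in some bag; and for every vertex, the bags containing it form a connected subtree. Here bags containing vertex 6 are not connected in the tree, so the decomposition is invalid.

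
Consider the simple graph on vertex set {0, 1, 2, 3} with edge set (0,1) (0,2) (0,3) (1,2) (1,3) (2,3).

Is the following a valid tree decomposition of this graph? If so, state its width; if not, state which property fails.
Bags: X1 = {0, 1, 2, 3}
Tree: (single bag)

Yes; width 3.

Checking the three conditions: (i) the bags cover all of {0, 1, 2, 3}; (ii) for each edge, some bag contains both endpoints; (iii) the bags containing any fixed vertex form a subtree. All hold, so the decomposition is valid with width 4 − 1 = 3.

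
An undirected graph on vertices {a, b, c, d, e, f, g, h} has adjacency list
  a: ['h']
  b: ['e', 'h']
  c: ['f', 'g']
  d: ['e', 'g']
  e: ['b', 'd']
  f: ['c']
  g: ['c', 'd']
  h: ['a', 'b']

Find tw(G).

A width-1 tree decomposition is:
Bags: B1 = {c, f}  B2 = {c, g}  B3 = {d, g}  B4 = {d, e}  B5 = {b, e}  B6 = {b, h}  B7 = {a, h}
Tree: B1–B2, B2–B3, B3–B4, B4–B5, B5–B6, B6–B7
The largest bag has 2 vertices, giving width 1; this decomposition certifies tw(G) ≤ 1. Any graph with an edge has treewidth ≥ 1, and G has the edge f–c. Combining the bounds, tw(G) = 1.

1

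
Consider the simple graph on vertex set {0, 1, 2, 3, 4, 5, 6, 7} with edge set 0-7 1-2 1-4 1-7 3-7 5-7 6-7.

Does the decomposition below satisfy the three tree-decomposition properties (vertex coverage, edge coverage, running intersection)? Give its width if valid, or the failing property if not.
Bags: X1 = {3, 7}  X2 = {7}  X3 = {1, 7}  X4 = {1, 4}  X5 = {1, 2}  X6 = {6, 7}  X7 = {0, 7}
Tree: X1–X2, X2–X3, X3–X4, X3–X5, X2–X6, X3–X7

A tree decomposition must satisfy three properties: every vertex lies in some bag; for every edge, both endpoints lie together in some bag; and for every vertex, the bags containing it form a connected subtree. Here vertex 5 appears in no bag, so the decomposition is invalid.

No — vertex 5 appears in no bag.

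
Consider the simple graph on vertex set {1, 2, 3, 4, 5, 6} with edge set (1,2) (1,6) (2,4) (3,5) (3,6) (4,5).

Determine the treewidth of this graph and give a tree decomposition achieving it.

Treewidth 2.
One such decomposition:
Bags: B1 = {3, 4, 5}  B2 = {3, 4, 6}  B3 = {1, 4, 6}  B4 = {1, 2, 4}
Tree: B1–B2, B2–B3, B3–B4

Each bag holds 3 vertices, so the decomposition has width 2, which upper-bounds the treewidth. For the lower bound, G contains the cycle 4–5–3–6–1–2–4, so G is not a forest; only forests have treewidth ≤ 1, hence tw(G) ≥ 2. Combining the bounds, tw(G) = 2.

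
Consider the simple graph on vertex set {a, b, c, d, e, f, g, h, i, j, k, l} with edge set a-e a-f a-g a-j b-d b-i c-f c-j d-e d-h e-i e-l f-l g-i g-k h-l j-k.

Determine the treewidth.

A width-3 tree decomposition is:
Bags: B1 = {b, d, h, i}  B2 = {d, e, h, i}  B3 = {e, h, i, l}  B4 = {e, g, i, l}  B5 = {a, e, g, l}  B6 = {a, f, g, l}  B7 = {a, f, g, k}  B8 = {a, f, j, k}  B9 = {c, f, j, k}
Tree: B1–B2, B2–B3, B3–B4, B4–B5, B5–B6, B6–B7, B7–B8, B8–B9
The largest bag has 4 vertices, giving width 3; this decomposition certifies tw(G) ≤ 3. For the lower bound: the 4 vertex sets {b,d,h}, {i}, {e}, {a,f,g,l} are disjoint, each induces a connected subgraph, and every pair is joined by at least one edge of G. Contracting each set to a single vertex therefore yields K_{4} as a minor, and since treewidth is minor-monotone, tw(G) ≥ tw(K_{4}) = 3. Hence tw(G) = 3 exactly.

3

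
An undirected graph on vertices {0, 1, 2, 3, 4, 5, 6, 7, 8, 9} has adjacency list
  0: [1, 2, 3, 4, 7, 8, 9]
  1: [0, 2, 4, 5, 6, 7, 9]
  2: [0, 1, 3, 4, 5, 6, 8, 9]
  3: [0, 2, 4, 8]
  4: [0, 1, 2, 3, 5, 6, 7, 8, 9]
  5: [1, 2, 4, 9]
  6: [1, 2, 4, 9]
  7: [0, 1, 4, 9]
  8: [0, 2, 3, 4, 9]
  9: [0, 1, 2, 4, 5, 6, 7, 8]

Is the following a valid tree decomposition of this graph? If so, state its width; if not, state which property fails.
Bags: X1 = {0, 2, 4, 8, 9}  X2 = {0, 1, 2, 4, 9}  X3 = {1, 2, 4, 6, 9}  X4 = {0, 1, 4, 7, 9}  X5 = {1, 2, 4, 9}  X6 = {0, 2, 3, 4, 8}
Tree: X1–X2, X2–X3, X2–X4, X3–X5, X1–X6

A tree decomposition must satisfy three properties: every vertex lies in some bag; for every edge, both endpoints lie together in some bag; and for every vertex, the bags containing it form a connected subtree. Here vertex 5 appears in no bag, so the decomposition is invalid.

No — vertex 5 appears in no bag.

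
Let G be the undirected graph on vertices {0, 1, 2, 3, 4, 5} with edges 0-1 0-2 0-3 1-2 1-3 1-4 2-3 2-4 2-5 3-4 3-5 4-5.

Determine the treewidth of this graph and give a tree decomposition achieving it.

Treewidth 3.
One optimal decomposition is:
Bags: B1 = {2, 3, 4, 5}  B2 = {1, 2, 3, 4}  B3 = {0, 1, 2, 3}
Tree: B1–B2, B2–B3

The largest bag has 4 vertices, giving width 3; this decomposition certifies tw(G) ≤ 3. Conversely, {0, 1, 2, 3} is a clique of size 4, and the vertices of any clique must share a bag in every tree decomposition; so some bag has ≥ 4 vertices and tw(G) ≥ 3. Hence tw(G) = 3 exactly.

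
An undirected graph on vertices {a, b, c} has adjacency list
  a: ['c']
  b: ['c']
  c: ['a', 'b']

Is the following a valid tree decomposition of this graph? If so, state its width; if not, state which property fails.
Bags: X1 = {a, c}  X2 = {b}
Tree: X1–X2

A tree decomposition must satisfy three properties: every vertex lies in some bag; for every edge, both endpoints lie together in some bag; and for every vertex, the bags containing it form a connected subtree. Here edge (c,b) lies in no bag, so the decomposition is invalid.

No — edge (c,b) lies in no bag.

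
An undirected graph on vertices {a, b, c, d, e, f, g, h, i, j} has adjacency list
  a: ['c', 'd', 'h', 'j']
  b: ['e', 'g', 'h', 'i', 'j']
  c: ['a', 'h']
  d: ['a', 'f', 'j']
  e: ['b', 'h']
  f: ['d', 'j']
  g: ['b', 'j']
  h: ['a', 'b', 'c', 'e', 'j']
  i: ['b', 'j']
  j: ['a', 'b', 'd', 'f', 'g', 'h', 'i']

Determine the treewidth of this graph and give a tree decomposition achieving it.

Every bag has size at most 3, so the width is 3 − 1 = 2 and tw(G) ≤ 2. On the other hand G contains the 3-clique {d, f, j}. A clique must lie in a single bag of any decomposition, so no decomposition can have width below 2. The upper and lower bounds meet at 2, so that is the treewidth.

Treewidth 2.
One optimal decomposition is:
Bags: B1 = {a, c, h}  B2 = {a, h, j}  B3 = {b, h, j}  B4 = {a, d, j}  B5 = {b, i, j}  B6 = {d, f, j}  B7 = {b, e, h}  B8 = {b, g, j}
Tree: B1–B2, B2–B3, B2–B4, B3–B5, B4–B6, B3–B7, B3–B8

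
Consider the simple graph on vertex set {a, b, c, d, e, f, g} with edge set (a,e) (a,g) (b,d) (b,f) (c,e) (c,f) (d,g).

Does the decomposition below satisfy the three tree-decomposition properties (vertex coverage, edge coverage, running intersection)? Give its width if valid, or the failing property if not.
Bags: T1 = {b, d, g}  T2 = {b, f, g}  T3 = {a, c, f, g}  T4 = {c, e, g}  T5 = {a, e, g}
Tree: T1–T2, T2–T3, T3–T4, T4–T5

A tree decomposition must satisfy three properties: every vertex lies in some bag; for every edge, both endpoints lie together in some bag; and for every vertex, the bags containing it form a connected subtree. Here bags containing vertex a are not connected in the tree, so the decomposition is invalid.

No — bags containing vertex a are not connected in the tree.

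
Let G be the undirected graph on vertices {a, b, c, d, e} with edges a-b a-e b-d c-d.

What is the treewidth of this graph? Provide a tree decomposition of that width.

Treewidth 1.
One optimal decomposition is:
Bags: B1 = {c, d}  B2 = {b, d}  B3 = {a, b}  B4 = {a, e}
Tree: B1–B2, B2–B3, B3–B4

The largest bag has 2 vertices, giving width 1; this decomposition certifies tw(G) ≤ 1. G has an edge, so its treewidth is at least 1. Therefore the treewidth is 1.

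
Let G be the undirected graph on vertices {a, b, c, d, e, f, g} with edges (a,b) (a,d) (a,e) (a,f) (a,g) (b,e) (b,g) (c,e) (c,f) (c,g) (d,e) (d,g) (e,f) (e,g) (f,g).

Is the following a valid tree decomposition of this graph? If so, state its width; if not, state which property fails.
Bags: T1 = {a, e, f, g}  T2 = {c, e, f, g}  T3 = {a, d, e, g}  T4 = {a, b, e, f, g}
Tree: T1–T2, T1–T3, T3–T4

A tree decomposition must satisfy three properties: every vertex lies in some bag; for every edge, both endpoints lie together in some bag; and for every vertex, the bags containing it form a connected subtree. Here bags containing vertex f are not connected in the tree, so the decomposition is invalid.

No — bags containing vertex f are not connected in the tree.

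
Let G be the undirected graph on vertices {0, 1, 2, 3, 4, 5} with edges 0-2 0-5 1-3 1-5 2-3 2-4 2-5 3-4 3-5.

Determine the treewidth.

2

A width-2 tree decomposition is:
Bags: B1 = {2, 3, 4}  B2 = {2, 3, 5}  B3 = {1, 3, 5}  B4 = {0, 2, 5}
Tree: B1–B2, B2–B3, B2–B4
Every bag has size at most 3, so the width is 3 − 1 = 2 and tw(G) ≤ 2. Conversely, {1, 3, 5} is a clique of size 3, and the vertices of any clique must share a bag in every tree decomposition; so some bag has ≥ 3 vertices and tw(G) ≥ 2. Hence tw(G) = 2 exactly.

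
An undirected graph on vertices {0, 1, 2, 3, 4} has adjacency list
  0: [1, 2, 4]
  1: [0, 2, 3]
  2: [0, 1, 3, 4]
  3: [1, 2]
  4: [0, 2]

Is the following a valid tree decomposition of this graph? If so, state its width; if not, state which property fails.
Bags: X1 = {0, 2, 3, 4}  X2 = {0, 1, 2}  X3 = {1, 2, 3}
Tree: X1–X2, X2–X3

A tree decomposition must satisfy three properties: every vertex lies in some bag; for every edge, both endpoints lie together in some bag; and for every vertex, the bags containing it form a connected subtree. Here bags containing vertex 3 are not connected in the tree, so the decomposition is invalid.

No — bags containing vertex 3 are not connected in the tree.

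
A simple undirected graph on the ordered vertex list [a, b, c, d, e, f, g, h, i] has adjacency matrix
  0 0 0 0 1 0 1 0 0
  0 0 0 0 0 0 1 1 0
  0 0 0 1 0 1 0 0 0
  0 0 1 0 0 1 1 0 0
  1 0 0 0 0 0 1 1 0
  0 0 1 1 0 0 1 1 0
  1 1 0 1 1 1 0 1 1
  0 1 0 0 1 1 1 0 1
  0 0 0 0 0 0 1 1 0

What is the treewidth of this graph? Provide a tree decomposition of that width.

Treewidth 2.
One optimal decomposition is:
Bags: B1 = {f, g, h}  B2 = {e, g, h}  B3 = {b, g, h}  B4 = {d, f, g}  B5 = {g, h, i}  B6 = {a, e, g}  B7 = {c, d, f}
Tree: B1–B2, B1–B3, B1–B4, B1–B5, B2–B6, B4–B7

Each bag holds 3 vertices, so the decomposition has width 2, which upper-bounds the treewidth. On the other hand G contains the 3-clique {d, f, g}. A clique must lie in a single bag of any decomposition, so no decomposition can have width below 2. Combining the bounds, tw(G) = 2.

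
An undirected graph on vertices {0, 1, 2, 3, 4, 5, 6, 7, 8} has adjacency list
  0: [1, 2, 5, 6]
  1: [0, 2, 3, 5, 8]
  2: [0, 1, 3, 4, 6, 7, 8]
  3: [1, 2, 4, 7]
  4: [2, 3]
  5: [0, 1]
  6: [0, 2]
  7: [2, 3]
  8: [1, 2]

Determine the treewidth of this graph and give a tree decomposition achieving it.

Treewidth 2.
One such decomposition:
Bags: B1 = {0, 1, 2}  B2 = {0, 1, 5}  B3 = {0, 2, 6}  B4 = {1, 2, 3}  B5 = {1, 2, 8}  B6 = {2, 3, 4}  B7 = {2, 3, 7}
Tree: B1–B2, B1–B3, B1–B4, B1–B5, B4–B6, B6–B7

Each bag holds 3 vertices, so the decomposition has width 2, which upper-bounds the treewidth. Conversely, {0, 1, 2} is a clique of size 3, and the vertices of any clique must share a bag in every tree decomposition; so some bag has ≥ 3 vertices and tw(G) ≥ 2. Combining the bounds, tw(G) = 2.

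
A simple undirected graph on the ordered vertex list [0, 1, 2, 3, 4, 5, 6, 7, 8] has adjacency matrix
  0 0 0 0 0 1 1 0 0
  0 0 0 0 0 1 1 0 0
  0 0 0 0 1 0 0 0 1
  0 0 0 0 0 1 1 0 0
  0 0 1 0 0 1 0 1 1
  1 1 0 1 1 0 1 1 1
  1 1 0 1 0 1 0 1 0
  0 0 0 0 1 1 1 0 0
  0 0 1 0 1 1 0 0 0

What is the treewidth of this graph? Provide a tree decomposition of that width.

Treewidth 2.
One such decomposition:
Bags: B1 = {4, 5, 8}  B2 = {4, 5, 7}  B3 = {2, 4, 8}  B4 = {5, 6, 7}  B5 = {0, 5, 6}  B6 = {3, 5, 6}  B7 = {1, 5, 6}
Tree: B1–B2, B1–B3, B2–B4, B4–B5, B4–B6, B6–B7

Each bag holds 3 vertices, so the decomposition has width 2, which upper-bounds the treewidth. Conversely, {2, 4, 8} is a clique of size 3, and the vertices of any clique must share a bag in every tree decomposition; so some bag has ≥ 3 vertices and tw(G) ≥ 2. Combining the bounds, tw(G) = 2.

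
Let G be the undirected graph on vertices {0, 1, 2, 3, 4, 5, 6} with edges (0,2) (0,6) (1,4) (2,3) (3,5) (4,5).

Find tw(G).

A width-1 tree decomposition is:
Bags: B1 = {1, 4}  B2 = {4, 5}  B3 = {3, 5}  B4 = {2, 3}  B5 = {0, 2}  B6 = {0, 6}
Tree: B1–B2, B2–B3, B3–B4, B4–B5, B5–B6
The largest bag has 2 vertices, giving width 1; this decomposition certifies tw(G) ≤ 1. Since G has at least one edge (e.g. 1–4), it is not an edgeless graph, so tw(G) ≥ 1. Hence tw(G) = 1 exactly.

1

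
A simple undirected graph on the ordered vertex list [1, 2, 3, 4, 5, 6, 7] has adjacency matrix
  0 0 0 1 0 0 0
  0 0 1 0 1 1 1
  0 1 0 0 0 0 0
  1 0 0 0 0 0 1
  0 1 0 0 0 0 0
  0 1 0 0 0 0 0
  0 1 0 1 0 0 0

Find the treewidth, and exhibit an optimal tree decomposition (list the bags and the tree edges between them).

Treewidth 1.
One optimal decomposition is:
Bags: B1 = {2, 5}  B2 = {2, 7}  B3 = {2, 3}  B4 = {4, 7}  B5 = {2, 6}  B6 = {1, 4}
Tree: B1–B2, B2–B3, B2–B4, B2–B5, B4–B6

Each bag holds 2 vertices, so the decomposition has width 1, which upper-bounds the treewidth. Since G has at least one edge (e.g. 2–5), it is not an edgeless graph, so tw(G) ≥ 1. Therefore the treewidth is 1.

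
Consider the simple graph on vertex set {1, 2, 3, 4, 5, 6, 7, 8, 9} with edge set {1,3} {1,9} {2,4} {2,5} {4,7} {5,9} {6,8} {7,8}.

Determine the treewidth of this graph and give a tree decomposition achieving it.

Every bag has size at most 2, so the width is 2 − 1 = 1 and tw(G) ≤ 1. Any graph with an edge has treewidth ≥ 1, and G has the edge 3–1. Combining the bounds, tw(G) = 1.

Treewidth 1.
Bags: B1 = {1, 3}  B2 = {1, 9}  B3 = {5, 9}  B4 = {2, 5}  B5 = {2, 4}  B6 = {4, 7}  B7 = {7, 8}  B8 = {6, 8}
Tree: B1–B2, B2–B3, B3–B4, B4–B5, B5–B6, B6–B7, B7–B8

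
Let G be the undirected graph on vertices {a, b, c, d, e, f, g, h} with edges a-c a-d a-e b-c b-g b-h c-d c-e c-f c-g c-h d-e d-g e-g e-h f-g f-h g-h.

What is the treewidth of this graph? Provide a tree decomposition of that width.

The largest bag has 4 vertices, giving width 3; this decomposition certifies tw(G) ≤ 3. For the lower bound, the 4 vertices {c, d, e, g} are pairwise adjacent, and any tree decomposition puts a clique entirely inside one bag — forcing width ≥ 3. Hence tw(G) = 3 exactly.

Treewidth 3.
One such decomposition:
Bags: B1 = {c, f, g, h}  B2 = {c, e, g, h}  B3 = {c, d, e, g}  B4 = {b, c, g, h}  B5 = {a, c, d, e}
Tree: B1–B2, B2–B3, B1–B4, B3–B5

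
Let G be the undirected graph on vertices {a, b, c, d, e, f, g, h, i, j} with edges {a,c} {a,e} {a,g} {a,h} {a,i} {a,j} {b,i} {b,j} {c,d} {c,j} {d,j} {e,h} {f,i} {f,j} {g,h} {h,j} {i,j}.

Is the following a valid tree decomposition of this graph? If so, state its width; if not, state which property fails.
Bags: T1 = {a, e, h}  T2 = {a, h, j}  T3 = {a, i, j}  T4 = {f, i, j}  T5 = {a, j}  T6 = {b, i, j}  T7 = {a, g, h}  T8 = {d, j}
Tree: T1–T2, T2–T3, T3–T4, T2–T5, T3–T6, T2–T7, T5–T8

No — vertex c appears in no bag.

A tree decomposition must satisfy three properties: every vertex lies in some bag; for every edge, both endpoints lie together in some bag; and for every vertex, the bags containing it form a connected subtree. Here vertex c appears in no bag, so the decomposition is invalid.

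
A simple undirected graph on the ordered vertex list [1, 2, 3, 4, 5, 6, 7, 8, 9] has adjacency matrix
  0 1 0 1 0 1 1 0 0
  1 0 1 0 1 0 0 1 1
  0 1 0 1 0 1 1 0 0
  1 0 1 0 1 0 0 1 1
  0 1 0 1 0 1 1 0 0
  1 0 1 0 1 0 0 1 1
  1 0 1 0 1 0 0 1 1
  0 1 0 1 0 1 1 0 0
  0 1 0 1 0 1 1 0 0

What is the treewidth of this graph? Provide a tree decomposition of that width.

Every bag has size at most 5, so the width is 5 − 1 = 4 and tw(G) ≤ 4. For the lower bound: the 5 vertex sets {3,4}, {1,6}, {7,8}, {2}, {9} are disjoint, each induces a connected subgraph, and every pair is joined by at least one edge of G. Contracting each set to a single vertex therefore yields K_{5} as a minor, and since treewidth is minor-monotone, tw(G) ≥ tw(K_{5}) = 4. Hence tw(G) = 4 exactly.

Treewidth 4.
One such decomposition:
Bags: B1 = {2, 3, 4, 6, 7}  B2 = {1, 2, 4, 6, 7}  B3 = {2, 4, 6, 7, 8}  B4 = {2, 4, 6, 7, 9}  B5 = {2, 4, 5, 6, 7}
Tree: B1–B2, B2–B3, B3–B4, B4–B5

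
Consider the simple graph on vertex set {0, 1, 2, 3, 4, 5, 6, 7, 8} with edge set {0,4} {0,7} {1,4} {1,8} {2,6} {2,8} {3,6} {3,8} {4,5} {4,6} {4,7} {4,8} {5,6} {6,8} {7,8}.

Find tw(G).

2

A width-2 tree decomposition is:
Bags: B1 = {4, 6, 8}  B2 = {4, 7, 8}  B3 = {4, 5, 6}  B4 = {2, 6, 8}  B5 = {1, 4, 8}  B6 = {3, 6, 8}  B7 = {0, 4, 7}
Tree: B1–B2, B1–B3, B1–B4, B1–B5, B1–B6, B2–B7
Each bag holds 3 vertices, so the decomposition has width 2, which upper-bounds the treewidth. On the other hand G contains the 3-clique {2, 6, 8}. A clique must lie in a single bag of any decomposition, so no decomposition can have width below 2. Therefore the treewidth is 2.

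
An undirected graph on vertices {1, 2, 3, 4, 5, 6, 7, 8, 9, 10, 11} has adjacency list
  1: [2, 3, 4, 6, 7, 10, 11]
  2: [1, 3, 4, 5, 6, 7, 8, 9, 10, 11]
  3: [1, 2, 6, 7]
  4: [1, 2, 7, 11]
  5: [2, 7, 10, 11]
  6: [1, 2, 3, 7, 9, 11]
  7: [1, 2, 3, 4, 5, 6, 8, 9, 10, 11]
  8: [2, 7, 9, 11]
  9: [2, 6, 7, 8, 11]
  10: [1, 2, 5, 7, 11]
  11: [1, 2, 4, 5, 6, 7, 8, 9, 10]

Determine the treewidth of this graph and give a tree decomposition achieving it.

Each bag holds 5 vertices, so the decomposition has width 4, which upper-bounds the treewidth. Conversely, {2, 7, 8, 9, 11} is a clique of size 5, and the vertices of any clique must share a bag in every tree decomposition; so some bag has ≥ 5 vertices and tw(G) ≥ 4. Combining the bounds, tw(G) = 4.

Treewidth 4.
One such decomposition:
Bags: B1 = {1, 2, 4, 7, 11}  B2 = {1, 2, 6, 7, 11}  B3 = {2, 6, 7, 9, 11}  B4 = {1, 2, 7, 10, 11}  B5 = {2, 7, 8, 9, 11}  B6 = {1, 2, 3, 6, 7}  B7 = {2, 5, 7, 10, 11}
Tree: B1–B2, B2–B3, B1–B4, B3–B5, B2–B6, B4–B7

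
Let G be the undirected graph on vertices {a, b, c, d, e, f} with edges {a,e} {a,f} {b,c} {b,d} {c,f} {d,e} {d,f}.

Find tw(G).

A width-2 tree decomposition is:
Bags: B1 = {b, c, d}  B2 = {c, d, f}  B3 = {d, e, f}  B4 = {a, e, f}
Tree: B1–B2, B2–B3, B3–B4
Every bag has size at most 3, so the width is 3 − 1 = 2 and tw(G) ≤ 2. Since b–c–f–d–b is a cycle in G, G is not acyclic. Forests are exactly the graphs of treewidth ≤ 1, so tw(G) ≥ 2. The upper and lower bounds meet at 2, so that is the treewidth.

2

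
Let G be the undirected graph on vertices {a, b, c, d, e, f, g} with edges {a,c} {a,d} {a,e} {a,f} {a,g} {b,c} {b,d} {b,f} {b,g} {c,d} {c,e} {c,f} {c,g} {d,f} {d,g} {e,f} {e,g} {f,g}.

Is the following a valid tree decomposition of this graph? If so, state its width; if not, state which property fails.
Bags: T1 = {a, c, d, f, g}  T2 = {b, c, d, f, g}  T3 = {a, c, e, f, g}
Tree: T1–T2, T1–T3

Every vertex of G appears in some bag (union = {a, b, c, d, e, f, g}); every edge is covered by a bag; and for each vertex v the set of bags containing v is connected in the bag tree. The decomposition is therefore valid. The largest bag has 5 vertices, so the width is 4.

Yes; width 4.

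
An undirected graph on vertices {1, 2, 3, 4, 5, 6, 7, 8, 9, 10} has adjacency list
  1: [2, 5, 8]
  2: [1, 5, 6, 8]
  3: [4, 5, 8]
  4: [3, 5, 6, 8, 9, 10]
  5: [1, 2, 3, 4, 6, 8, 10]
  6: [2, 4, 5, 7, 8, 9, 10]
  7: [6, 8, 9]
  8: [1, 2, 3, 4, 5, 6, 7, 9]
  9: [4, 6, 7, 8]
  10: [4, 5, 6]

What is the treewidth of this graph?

A width-3 tree decomposition is:
Bags: B1 = {4, 6, 8, 9}  B2 = {4, 5, 6, 8}  B3 = {2, 5, 6, 8}  B4 = {3, 4, 5, 8}  B5 = {4, 5, 6, 10}  B6 = {1, 2, 5, 8}  B7 = {6, 7, 8, 9}
Tree: B1–B2, B2–B3, B2–B4, B2–B5, B3–B6, B1–B7
The largest bag has 4 vertices, giving width 3; this decomposition certifies tw(G) ≤ 3. On the other hand G contains the 4-clique {4, 6, 8, 9}. A clique must lie in a single bag of any decomposition, so no decomposition can have width below 3. The upper and lower bounds meet at 3, so that is the treewidth.

3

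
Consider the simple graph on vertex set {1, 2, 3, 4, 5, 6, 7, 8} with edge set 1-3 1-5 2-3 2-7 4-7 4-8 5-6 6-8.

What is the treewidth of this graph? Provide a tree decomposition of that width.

Every bag has size at most 3, so the width is 3 − 1 = 2 and tw(G) ≤ 2. For the lower bound, G contains the cycle 7–4–8–6–5–1–3–2–7, so G is not a forest; only forests have treewidth ≤ 1, hence tw(G) ≥ 2. Combining the bounds, tw(G) = 2.

Treewidth 2.
One optimal decomposition is:
Bags: B1 = {4, 7, 8}  B2 = {6, 7, 8}  B3 = {5, 6, 7}  B4 = {1, 5, 7}  B5 = {1, 3, 7}  B6 = {2, 3, 7}
Tree: B1–B2, B2–B3, B3–B4, B4–B5, B5–B6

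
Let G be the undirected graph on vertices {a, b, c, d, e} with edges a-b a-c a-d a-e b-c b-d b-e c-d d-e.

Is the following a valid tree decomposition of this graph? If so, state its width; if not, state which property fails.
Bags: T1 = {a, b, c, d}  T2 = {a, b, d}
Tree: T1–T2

No — vertex e appears in no bag.

A tree decomposition must satisfy three properties: every vertex lies in some bag; for every edge, both endpoints lie together in some bag; and for every vertex, the bags containing it form a connected subtree. Here vertex e appears in no bag, so the decomposition is invalid.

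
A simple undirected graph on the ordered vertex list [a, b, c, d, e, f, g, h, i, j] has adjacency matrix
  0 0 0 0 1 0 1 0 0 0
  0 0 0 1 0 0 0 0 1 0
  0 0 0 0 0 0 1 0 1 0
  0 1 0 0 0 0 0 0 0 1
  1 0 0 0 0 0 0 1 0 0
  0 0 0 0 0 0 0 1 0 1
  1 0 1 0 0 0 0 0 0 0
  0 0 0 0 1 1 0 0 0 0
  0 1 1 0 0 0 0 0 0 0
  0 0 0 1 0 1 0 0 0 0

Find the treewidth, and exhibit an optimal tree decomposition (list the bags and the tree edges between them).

Treewidth 2.
One such decomposition:
Bags: B1 = {e, f, h}  B2 = {e, f, j}  B3 = {d, e, j}  B4 = {b, d, e}  B5 = {b, e, i}  B6 = {c, e, i}  B7 = {c, e, g}  B8 = {a, e, g}
Tree: B1–B2, B2–B3, B3–B4, B4–B5, B5–B6, B6–B7, B7–B8

Each bag holds 3 vertices, so the decomposition has width 2, which upper-bounds the treewidth. For the lower bound, G contains the cycle e–h–f–j–d–b–i–c–g–a–e, so G is not a forest; only forests have treewidth ≤ 1, hence tw(G) ≥ 2. Combining the bounds, tw(G) = 2.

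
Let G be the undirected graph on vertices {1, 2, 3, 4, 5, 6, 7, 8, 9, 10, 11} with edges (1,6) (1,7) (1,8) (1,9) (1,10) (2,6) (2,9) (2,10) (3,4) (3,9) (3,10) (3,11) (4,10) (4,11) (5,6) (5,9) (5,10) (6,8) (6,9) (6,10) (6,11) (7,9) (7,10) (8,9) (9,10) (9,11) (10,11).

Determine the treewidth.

A width-3 tree decomposition is:
Bags: B1 = {6, 9, 10, 11}  B2 = {3, 9, 10, 11}  B3 = {2, 6, 9, 10}  B4 = {1, 6, 9, 10}  B5 = {1, 6, 8, 9}  B6 = {5, 6, 9, 10}  B7 = {3, 4, 10, 11}  B8 = {1, 7, 9, 10}
Tree: B1–B2, B1–B3, B3–B4, B4–B5, B3–B6, B2–B7, B4–B8
Every bag has size at most 4, so the width is 4 − 1 = 3 and tw(G) ≤ 3. On the other hand G contains the 4-clique {1, 6, 8, 9}. A clique must lie in a single bag of any decomposition, so no decomposition can have width below 3. Hence tw(G) = 3 exactly.

3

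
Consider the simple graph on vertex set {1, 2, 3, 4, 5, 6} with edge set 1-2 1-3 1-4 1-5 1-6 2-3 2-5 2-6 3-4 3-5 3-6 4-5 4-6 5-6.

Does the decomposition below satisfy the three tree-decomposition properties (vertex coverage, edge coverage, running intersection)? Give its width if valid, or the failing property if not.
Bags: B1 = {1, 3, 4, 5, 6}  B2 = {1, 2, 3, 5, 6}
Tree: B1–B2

Vertex coverage: the bags together contain {1, 2, 3, 4, 5, 6}, the full vertex set. Edge coverage: each edge of G has both endpoints in at least one bag. Running intersection: for every vertex, the bags containing it form a connected subtree. All three properties hold, so this is a valid tree decomposition of width max|bag| − 1 = 4, and hence tw(G) ≤ 4.

Yes; width 4.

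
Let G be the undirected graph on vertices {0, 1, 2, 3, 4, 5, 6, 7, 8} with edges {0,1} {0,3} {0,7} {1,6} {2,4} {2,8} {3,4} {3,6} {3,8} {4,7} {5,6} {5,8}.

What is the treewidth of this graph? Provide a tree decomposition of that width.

Treewidth 3.
One optimal decomposition is:
Bags: B1 = {0, 1, 4, 7}  B2 = {0, 1, 3, 4}  B3 = {1, 3, 4, 6}  B4 = {2, 3, 4, 6}  B5 = {2, 3, 6, 8}  B6 = {2, 5, 6, 8}
Tree: B1–B2, B2–B3, B3–B4, B4–B5, B5–B6

Each bag holds 4 vertices, so the decomposition has width 3, which upper-bounds the treewidth. For the lower bound: the 4 vertex sets {0,1,7}, {4}, {3}, {2,5,6,8} are disjoint, each induces a connected subgraph, and every pair is joined by at least one edge of G. Contracting each set to a single vertex therefore yields K_{4} as a minor, and since treewidth is minor-monotone, tw(G) ≥ tw(K_{4}) = 3. The upper and lower bounds meet at 3, so that is the treewidth.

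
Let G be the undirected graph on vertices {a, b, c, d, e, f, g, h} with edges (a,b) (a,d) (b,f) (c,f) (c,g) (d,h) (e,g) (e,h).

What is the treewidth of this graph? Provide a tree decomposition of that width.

Treewidth 2.
Bags: B1 = {a, d, h}  B2 = {a, e, h}  B3 = {a, e, g}  B4 = {a, c, g}  B5 = {a, c, f}  B6 = {a, b, f}
Tree: B1–B2, B2–B3, B3–B4, B4–B5, B5–B6

Each bag holds 3 vertices, so the decomposition has width 2, which upper-bounds the treewidth. Since a–d–h–e–g–c–f–b–a is a cycle in G, G is not acyclic. Forests are exactly the graphs of treewidth ≤ 1, so tw(G) ≥ 2. Therefore the treewidth is 2.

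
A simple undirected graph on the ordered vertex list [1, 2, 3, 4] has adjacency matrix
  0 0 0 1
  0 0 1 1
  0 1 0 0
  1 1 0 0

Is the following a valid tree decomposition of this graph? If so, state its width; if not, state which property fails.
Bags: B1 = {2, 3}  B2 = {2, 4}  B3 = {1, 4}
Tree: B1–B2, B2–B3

Checking the three conditions: (i) the bags cover all of {1, 2, 3, 4}; (ii) for each edge, some bag contains both endpoints; (iii) the bags containing any fixed vertex form a subtree. All hold, so the decomposition is valid with width 2 − 1 = 1.

Yes; width 1.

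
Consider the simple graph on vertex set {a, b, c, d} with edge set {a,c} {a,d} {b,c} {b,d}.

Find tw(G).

2

A width-2 tree decomposition is:
Bags: B1 = {a, b, d}  B2 = {a, b, c}
Tree: B1–B2
Each bag holds 3 vertices, so the decomposition has width 2, which upper-bounds the treewidth. Since a–d–b–c–a is a cycle in G, G is not acyclic. Forests are exactly the graphs of treewidth ≤ 1, so tw(G) ≥ 2. The upper and lower bounds meet at 2, so that is the treewidth.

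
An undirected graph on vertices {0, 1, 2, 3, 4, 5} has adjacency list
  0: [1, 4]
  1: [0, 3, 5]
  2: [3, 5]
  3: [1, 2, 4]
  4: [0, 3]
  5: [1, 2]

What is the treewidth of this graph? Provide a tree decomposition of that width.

Every bag has size at most 3, so the width is 3 − 1 = 2 and tw(G) ≤ 2. For the lower bound, G contains the cycle 2–5–1–3–2, so G is not a forest; only forests have treewidth ≤ 1, hence tw(G) ≥ 2. Therefore the treewidth is 2.

Treewidth 2.
Bags: B1 = {2, 3, 5}  B2 = {1, 3, 5}  B3 = {1, 3, 4}  B4 = {0, 1, 4}
Tree: B1–B2, B2–B3, B3–B4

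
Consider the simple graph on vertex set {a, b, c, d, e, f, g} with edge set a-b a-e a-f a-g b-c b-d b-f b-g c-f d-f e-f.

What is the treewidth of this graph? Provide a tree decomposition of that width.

Treewidth 2.
One optimal decomposition is:
Bags: B1 = {a, b, f}  B2 = {b, c, f}  B3 = {a, b, g}  B4 = {a, e, f}  B5 = {b, d, f}
Tree: B1–B2, B1–B3, B1–B4, B2–B5

Each bag holds 3 vertices, so the decomposition has width 2, which upper-bounds the treewidth. On the other hand G contains the 3-clique {a, b, g}. A clique must lie in a single bag of any decomposition, so no decomposition can have width below 2. Combining the bounds, tw(G) = 2.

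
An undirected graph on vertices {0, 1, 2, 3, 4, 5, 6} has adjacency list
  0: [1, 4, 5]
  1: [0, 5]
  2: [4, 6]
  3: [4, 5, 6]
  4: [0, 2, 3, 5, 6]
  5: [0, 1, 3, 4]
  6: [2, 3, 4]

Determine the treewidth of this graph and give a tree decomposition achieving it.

Treewidth 2.
One optimal decomposition is:
Bags: B1 = {0, 4, 5}  B2 = {3, 4, 5}  B3 = {3, 4, 6}  B4 = {2, 4, 6}  B5 = {0, 1, 5}
Tree: B1–B2, B2–B3, B3–B4, B1–B5

Every bag has size at most 3, so the width is 3 − 1 = 2 and tw(G) ≤ 2. On the other hand G contains the 3-clique {0, 1, 5}. A clique must lie in a single bag of any decomposition, so no decomposition can have width below 2. Hence tw(G) = 2 exactly.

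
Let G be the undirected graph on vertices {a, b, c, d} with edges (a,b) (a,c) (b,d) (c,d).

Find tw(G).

A width-2 tree decomposition is:
Bags: B1 = {a, b, d}  B2 = {a, c, d}
Tree: B1–B2
The largest bag has 3 vertices, giving width 2; this decomposition certifies tw(G) ≤ 2. For the lower bound, G contains the cycle a–b–d–c–a, so G is not a forest; only forests have treewidth ≤ 1, hence tw(G) ≥ 2. Therefore the treewidth is 2.

2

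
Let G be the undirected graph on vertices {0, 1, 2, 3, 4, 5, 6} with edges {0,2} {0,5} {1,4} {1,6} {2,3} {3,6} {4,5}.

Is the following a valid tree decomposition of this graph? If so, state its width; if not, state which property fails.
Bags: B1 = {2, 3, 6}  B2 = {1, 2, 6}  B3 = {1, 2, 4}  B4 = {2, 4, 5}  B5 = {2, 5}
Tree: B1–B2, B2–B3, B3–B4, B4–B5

No — vertex 0 appears in no bag.

A tree decomposition must satisfy three properties: every vertex lies in some bag; for every edge, both endpoints lie together in some bag; and for every vertex, the bags containing it form a connected subtree. Here vertex 0 appears in no bag, so the decomposition is invalid.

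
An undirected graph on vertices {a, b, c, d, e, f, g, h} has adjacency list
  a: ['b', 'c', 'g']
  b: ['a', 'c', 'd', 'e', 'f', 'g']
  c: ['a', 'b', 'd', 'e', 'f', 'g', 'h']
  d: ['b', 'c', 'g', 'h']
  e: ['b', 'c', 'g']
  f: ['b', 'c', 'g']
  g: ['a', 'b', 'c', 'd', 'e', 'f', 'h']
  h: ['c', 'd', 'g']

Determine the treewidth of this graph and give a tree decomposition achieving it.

Treewidth 3.
Bags: B1 = {b, c, f, g}  B2 = {a, b, c, g}  B3 = {b, c, d, g}  B4 = {c, d, g, h}  B5 = {b, c, e, g}
Tree: B1–B2, B1–B3, B3–B4, B2–B5

Every bag has size at most 4, so the width is 4 − 1 = 3 and tw(G) ≤ 3. On the other hand G contains the 4-clique {c, d, g, h}. A clique must lie in a single bag of any decomposition, so no decomposition can have width below 3. Combining the bounds, tw(G) = 3.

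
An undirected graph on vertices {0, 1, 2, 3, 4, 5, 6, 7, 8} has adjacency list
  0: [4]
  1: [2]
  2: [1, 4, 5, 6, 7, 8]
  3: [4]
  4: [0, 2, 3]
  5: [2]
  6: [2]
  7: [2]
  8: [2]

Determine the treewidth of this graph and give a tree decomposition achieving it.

Treewidth 1.
One optimal decomposition is:
Bags: B1 = {2, 4}  B2 = {2, 7}  B3 = {2, 6}  B4 = {2, 8}  B5 = {0, 4}  B6 = {3, 4}  B7 = {1, 2}  B8 = {2, 5}
Tree: B1–B2, B2–B3, B1–B4, B1–B5, B1–B6, B2–B7, B7–B8

Each bag holds 2 vertices, so the decomposition has width 1, which upper-bounds the treewidth. G has an edge, so its treewidth is at least 1. The upper and lower bounds meet at 1, so that is the treewidth.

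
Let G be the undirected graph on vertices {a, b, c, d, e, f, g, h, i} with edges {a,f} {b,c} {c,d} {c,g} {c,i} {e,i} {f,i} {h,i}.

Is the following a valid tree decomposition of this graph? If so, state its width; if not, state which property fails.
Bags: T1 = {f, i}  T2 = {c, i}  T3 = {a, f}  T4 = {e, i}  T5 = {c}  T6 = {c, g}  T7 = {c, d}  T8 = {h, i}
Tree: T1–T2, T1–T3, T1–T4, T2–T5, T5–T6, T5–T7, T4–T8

A tree decomposition must satisfy three properties: every vertex lies in some bag; for every edge, both endpoints lie together in some bag; and for every vertex, the bags containing it form a connected subtree. Here vertex b appears in no bag, so the decomposition is invalid.

No — vertex b appears in no bag.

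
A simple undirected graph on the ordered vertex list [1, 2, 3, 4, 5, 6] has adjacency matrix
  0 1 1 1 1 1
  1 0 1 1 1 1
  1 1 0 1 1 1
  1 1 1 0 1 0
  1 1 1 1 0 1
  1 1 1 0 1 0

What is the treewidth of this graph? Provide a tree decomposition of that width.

The largest bag has 5 vertices, giving width 4; this decomposition certifies tw(G) ≤ 4. Conversely, {1, 2, 3, 4, 5} is a clique of size 5, and the vertices of any clique must share a bag in every tree decomposition; so some bag has ≥ 5 vertices and tw(G) ≥ 4. Combining the bounds, tw(G) = 4.

Treewidth 4.
One optimal decomposition is:
Bags: B1 = {1, 2, 3, 4, 5}  B2 = {1, 2, 3, 5, 6}
Tree: B1–B2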